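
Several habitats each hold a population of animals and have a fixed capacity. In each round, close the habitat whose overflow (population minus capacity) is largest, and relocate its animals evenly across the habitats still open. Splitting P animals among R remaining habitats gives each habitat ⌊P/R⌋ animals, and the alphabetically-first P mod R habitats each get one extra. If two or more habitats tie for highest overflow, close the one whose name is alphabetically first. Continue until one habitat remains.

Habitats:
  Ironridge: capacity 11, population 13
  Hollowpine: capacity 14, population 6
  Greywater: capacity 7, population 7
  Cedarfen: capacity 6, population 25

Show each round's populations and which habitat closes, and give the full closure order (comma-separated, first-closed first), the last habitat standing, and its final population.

Closure order: Cedarfen, Ironridge, Greywater
Last habitat: Hollowpine with 51 animals

Round 1: Cedarfen=25 Greywater=7 Hollowpine=6 Ironridge=13 → close Cedarfen (overflow 19)
  25÷3 = 8 each, +1 to first 1
Round 2: Greywater=16 Hollowpine=14 Ironridge=21 → close Ironridge (overflow 10)
  21÷2 = 10 each, +1 to first 1
Round 3: Greywater=27 Hollowpine=24 → close Greywater (overflow 20)
  27÷1 = 27 each, +1 to first 0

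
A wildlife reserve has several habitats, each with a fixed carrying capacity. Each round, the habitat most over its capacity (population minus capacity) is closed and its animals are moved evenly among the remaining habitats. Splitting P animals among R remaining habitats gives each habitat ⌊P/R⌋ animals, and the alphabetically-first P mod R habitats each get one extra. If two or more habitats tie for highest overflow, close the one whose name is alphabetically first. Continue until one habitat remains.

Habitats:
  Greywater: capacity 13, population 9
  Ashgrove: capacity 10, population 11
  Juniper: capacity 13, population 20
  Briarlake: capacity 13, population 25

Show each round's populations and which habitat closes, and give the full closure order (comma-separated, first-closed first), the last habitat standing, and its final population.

Round 1: Ashgrove=11 Briarlake=25 Greywater=9 Juniper=20 → close Briarlake (overflow 12)
  25÷3 = 8 each, +1 to first 1
Round 2: Ashgrove=20 Greywater=17 Juniper=28 → close Juniper (overflow 15)
  28÷2 = 14 each, +1 to first 0
Round 3: Ashgrove=34 Greywater=31 → close Ashgrove (overflow 24)
  34÷1 = 34 each, +1 to first 0

Closure order: Briarlake, Juniper, Ashgrove
Last habitat: Greywater with 65 animals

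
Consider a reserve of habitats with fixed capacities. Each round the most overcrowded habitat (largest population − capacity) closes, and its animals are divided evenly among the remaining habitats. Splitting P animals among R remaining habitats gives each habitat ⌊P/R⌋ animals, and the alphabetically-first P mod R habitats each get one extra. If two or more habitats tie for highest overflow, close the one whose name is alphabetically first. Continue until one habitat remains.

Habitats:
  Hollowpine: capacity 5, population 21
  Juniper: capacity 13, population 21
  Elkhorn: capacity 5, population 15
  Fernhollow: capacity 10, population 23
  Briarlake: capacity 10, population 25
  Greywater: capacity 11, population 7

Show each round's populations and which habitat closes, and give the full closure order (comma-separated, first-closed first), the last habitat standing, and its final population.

Round 1: Briarlake=25 Elkhorn=15 Fernhollow=23 Greywater=7 Hollowpine=21 Juniper=21 → close Hollowpine (overflow 16)
  21÷5 = 4 each, +1 to first 1
Round 2: Briarlake=30 Elkhorn=19 Fernhollow=27 Greywater=11 Juniper=25 → close Briarlake (overflow 20)
  30÷4 = 7 each, +1 to first 2
Round 3: Elkhorn=27 Fernhollow=35 Greywater=18 Juniper=32 → close Fernhollow (overflow 25)
  35÷3 = 11 each, +1 to first 2
Round 4: Elkhorn=39 Greywater=30 Juniper=43 → close Elkhorn (overflow 34)
  39÷2 = 19 each, +1 to first 1
Round 5: Greywater=50 Juniper=62 → close Juniper (overflow 49)
  62÷1 = 62 each, +1 to first 0

Closure order: Hollowpine, Briarlake, Fernhollow, Elkhorn, Juniper
Last habitat: Greywater with 112 animals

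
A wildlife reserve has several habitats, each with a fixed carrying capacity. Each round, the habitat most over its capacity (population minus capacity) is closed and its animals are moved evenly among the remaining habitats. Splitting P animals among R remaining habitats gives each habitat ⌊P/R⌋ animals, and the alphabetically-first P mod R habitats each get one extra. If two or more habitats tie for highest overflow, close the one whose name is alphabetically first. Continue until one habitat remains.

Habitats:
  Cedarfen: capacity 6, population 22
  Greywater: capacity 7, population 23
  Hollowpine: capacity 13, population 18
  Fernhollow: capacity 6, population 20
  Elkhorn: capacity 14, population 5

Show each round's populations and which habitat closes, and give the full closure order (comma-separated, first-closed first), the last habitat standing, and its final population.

Closure order: Cedarfen, Greywater, Fernhollow, Hollowpine
Last habitat: Elkhorn with 88 animals

Round 1: Cedarfen=22 Elkhorn=5 Fernhollow=20 Greywater=23 Hollowpine=18 → close Cedarfen (overflow 16)
  22÷4 = 5 each, +1 to first 2
Round 2: Elkhorn=11 Fernhollow=26 Greywater=28 Hollowpine=23 → close Greywater (overflow 21)
  28÷3 = 9 each, +1 to first 1
Round 3: Elkhorn=21 Fernhollow=35 Hollowpine=32 → close Fernhollow (overflow 29)
  35÷2 = 17 each, +1 to first 1
Round 4: Elkhorn=39 Hollowpine=49 → close Hollowpine (overflow 36)
  49÷1 = 49 each, +1 to first 0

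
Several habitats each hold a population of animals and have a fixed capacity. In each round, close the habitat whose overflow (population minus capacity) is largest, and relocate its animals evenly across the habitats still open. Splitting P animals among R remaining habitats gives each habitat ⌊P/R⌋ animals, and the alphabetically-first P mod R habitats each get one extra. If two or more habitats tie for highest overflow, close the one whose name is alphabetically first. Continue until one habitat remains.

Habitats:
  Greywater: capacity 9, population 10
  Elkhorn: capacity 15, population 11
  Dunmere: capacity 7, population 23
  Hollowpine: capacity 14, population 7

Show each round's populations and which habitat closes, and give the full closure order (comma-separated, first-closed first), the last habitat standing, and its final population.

Round 1: Dunmere=23 Elkhorn=11 Greywater=10 Hollowpine=7 → close Dunmere (overflow 16)
  23÷3 = 7 each, +1 to first 2
Round 2: Elkhorn=19 Greywater=18 Hollowpine=14 → close Greywater (overflow 9)
  18÷2 = 9 each, +1 to first 0
Round 3: Elkhorn=28 Hollowpine=23 → close Elkhorn (overflow 13)
  28÷1 = 28 each, +1 to first 0

Closure order: Dunmere, Greywater, Elkhorn
Last habitat: Hollowpine with 51 animals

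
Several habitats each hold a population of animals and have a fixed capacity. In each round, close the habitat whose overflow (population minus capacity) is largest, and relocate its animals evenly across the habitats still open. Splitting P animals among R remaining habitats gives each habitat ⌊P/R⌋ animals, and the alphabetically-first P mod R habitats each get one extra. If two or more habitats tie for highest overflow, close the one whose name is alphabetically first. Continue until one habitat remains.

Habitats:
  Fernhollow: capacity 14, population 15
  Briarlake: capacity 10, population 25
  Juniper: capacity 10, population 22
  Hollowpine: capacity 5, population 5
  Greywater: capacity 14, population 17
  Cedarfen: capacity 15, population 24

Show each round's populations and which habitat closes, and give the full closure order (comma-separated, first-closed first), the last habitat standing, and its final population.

Closure order: Briarlake, Juniper, Cedarfen, Greywater, Fernhollow
Last habitat: Hollowpine with 108 animals

Round 1: Briarlake=25 Cedarfen=24 Fernhollow=15 Greywater=17 Hollowpine=5 Juniper=22 → close Briarlake (overflow 15)
  25÷5 = 5 each, +1 to first 0
Round 2: Cedarfen=29 Fernhollow=20 Greywater=22 Hollowpine=10 Juniper=27 → close Juniper (overflow 17)
  27÷4 = 6 each, +1 to first 3
Round 3: Cedarfen=36 Fernhollow=27 Greywater=29 Hollowpine=16 → close Cedarfen (overflow 21)
  36÷3 = 12 each, +1 to first 0
Round 4: Fernhollow=39 Greywater=41 Hollowpine=28 → close Greywater (overflow 27)
  41÷2 = 20 each, +1 to first 1
Round 5: Fernhollow=60 Hollowpine=48 → close Fernhollow (overflow 46)
  60÷1 = 60 each, +1 to first 0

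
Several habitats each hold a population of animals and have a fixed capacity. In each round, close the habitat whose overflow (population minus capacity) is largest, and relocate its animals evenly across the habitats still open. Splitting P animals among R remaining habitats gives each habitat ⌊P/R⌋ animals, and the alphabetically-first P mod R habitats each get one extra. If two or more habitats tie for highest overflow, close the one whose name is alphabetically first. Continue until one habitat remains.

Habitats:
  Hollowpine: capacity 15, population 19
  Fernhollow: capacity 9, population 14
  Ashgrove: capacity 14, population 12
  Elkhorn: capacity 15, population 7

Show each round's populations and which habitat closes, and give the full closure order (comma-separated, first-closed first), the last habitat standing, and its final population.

Round 1: Ashgrove=12 Elkhorn=7 Fernhollow=14 Hollowpine=19 → close Fernhollow (overflow 5)
  14÷3 = 4 each, +1 to first 2
Round 2: Ashgrove=17 Elkhorn=12 Hollowpine=23 → close Hollowpine (overflow 8)
  23÷2 = 11 each, +1 to first 1
Round 3: Ashgrove=29 Elkhorn=23 → close Ashgrove (overflow 15)
  29÷1 = 29 each, +1 to first 0

Closure order: Fernhollow, Hollowpine, Ashgrove
Last habitat: Elkhorn with 52 animals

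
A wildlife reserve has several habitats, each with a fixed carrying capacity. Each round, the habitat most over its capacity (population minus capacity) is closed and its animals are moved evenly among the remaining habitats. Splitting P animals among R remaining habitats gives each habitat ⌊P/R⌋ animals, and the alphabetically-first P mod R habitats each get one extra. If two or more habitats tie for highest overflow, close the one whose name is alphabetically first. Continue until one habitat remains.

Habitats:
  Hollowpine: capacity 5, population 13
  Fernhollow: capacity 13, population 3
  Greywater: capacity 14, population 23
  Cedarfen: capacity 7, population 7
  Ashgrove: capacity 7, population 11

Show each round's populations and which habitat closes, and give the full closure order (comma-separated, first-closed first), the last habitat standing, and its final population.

Closure order: Greywater, Hollowpine, Ashgrove, Cedarfen
Last habitat: Fernhollow with 57 animals

Round 1: Ashgrove=11 Cedarfen=7 Fernhollow=3 Greywater=23 Hollowpine=13 → close Greywater (overflow 9)
  23÷4 = 5 each, +1 to first 3
Round 2: Ashgrove=17 Cedarfen=13 Fernhollow=9 Hollowpine=18 → close Hollowpine (overflow 13)
  18÷3 = 6 each, +1 to first 0
Round 3: Ashgrove=23 Cedarfen=19 Fernhollow=15 → close Ashgrove (overflow 16)
  23÷2 = 11 each, +1 to first 1
Round 4: Cedarfen=31 Fernhollow=26 → close Cedarfen (overflow 24)
  31÷1 = 31 each, +1 to first 0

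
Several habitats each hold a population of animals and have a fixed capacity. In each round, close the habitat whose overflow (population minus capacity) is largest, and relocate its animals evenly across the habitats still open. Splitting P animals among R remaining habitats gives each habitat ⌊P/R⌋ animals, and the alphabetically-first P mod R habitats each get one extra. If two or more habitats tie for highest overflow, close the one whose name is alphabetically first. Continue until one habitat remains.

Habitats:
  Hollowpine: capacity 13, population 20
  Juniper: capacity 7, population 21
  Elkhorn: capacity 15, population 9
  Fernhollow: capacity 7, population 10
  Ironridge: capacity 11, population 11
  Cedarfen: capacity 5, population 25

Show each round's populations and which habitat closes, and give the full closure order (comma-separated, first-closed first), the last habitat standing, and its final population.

Closure order: Cedarfen, Juniper, Hollowpine, Fernhollow, Ironridge
Last habitat: Elkhorn with 96 animals

Round 1: Cedarfen=25 Elkhorn=9 Fernhollow=10 Hollowpine=20 Ironridge=11 Juniper=21 → close Cedarfen (overflow 20)
  25÷5 = 5 each, +1 to first 0
Round 2: Elkhorn=14 Fernhollow=15 Hollowpine=25 Ironridge=16 Juniper=26 → close Juniper (overflow 19)
  26÷4 = 6 each, +1 to first 2
Round 3: Elkhorn=21 Fernhollow=22 Hollowpine=31 Ironridge=22 → close Hollowpine (overflow 18)
  31÷3 = 10 each, +1 to first 1
Round 4: Elkhorn=32 Fernhollow=32 Ironridge=32 → close Fernhollow (overflow 25)
  32÷2 = 16 each, +1 to first 0
Round 5: Elkhorn=48 Ironridge=48 → close Ironridge (overflow 37)
  48÷1 = 48 each, +1 to first 0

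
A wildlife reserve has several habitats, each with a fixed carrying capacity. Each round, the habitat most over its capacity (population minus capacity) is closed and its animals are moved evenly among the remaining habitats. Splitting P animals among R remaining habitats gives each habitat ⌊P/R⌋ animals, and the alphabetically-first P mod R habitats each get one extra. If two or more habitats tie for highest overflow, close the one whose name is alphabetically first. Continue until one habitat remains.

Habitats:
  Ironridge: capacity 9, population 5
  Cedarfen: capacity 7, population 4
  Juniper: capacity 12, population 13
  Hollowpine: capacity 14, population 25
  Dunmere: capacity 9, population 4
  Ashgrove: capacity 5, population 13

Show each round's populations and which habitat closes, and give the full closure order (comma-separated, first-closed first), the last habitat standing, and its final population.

Closure order: Hollowpine, Ashgrove, Juniper, Cedarfen, Dunmere
Last habitat: Ironridge with 64 animals

Round 1: Ashgrove=13 Cedarfen=4 Dunmere=4 Hollowpine=25 Ironridge=5 Juniper=13 → close Hollowpine (overflow 11)
  25÷5 = 5 each, +1 to first 0
Round 2: Ashgrove=18 Cedarfen=9 Dunmere=9 Ironridge=10 Juniper=18 → close Ashgrove (overflow 13)
  18÷4 = 4 each, +1 to first 2
Round 3: Cedarfen=14 Dunmere=14 Ironridge=14 Juniper=22 → close Juniper (overflow 10)
  22÷3 = 7 each, +1 to first 1
Round 4: Cedarfen=22 Dunmere=21 Ironridge=21 → close Cedarfen (overflow 15)
  22÷2 = 11 each, +1 to first 0
Round 5: Dunmere=32 Ironridge=32 → close Dunmere (overflow 23)
  32÷1 = 32 each, +1 to first 0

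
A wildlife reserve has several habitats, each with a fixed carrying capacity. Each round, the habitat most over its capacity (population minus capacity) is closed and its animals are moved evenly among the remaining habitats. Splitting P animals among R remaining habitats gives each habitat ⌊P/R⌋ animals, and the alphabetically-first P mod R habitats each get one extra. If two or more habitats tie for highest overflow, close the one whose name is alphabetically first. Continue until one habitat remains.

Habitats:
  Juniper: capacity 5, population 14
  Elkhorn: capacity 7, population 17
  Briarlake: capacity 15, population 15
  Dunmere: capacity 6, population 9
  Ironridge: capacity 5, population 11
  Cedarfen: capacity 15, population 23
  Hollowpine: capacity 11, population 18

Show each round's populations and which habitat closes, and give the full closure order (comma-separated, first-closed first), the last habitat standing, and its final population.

Round 1: Briarlake=15 Cedarfen=23 Dunmere=9 Elkhorn=17 Hollowpine=18 Ironridge=11 Juniper=14 → close Elkhorn (overflow 10)
  17÷6 = 2 each, +1 to first 5
Round 2: Briarlake=18 Cedarfen=26 Dunmere=12 Hollowpine=21 Ironridge=14 Juniper=16 → close Cedarfen (overflow 11)
  26÷5 = 5 each, +1 to first 1
Round 3: Briarlake=24 Dunmere=17 Hollowpine=26 Ironridge=19 Juniper=21 → close Juniper (overflow 16)
  21÷4 = 5 each, +1 to first 1
Round 4: Briarlake=30 Dunmere=22 Hollowpine=31 Ironridge=24 → close Hollowpine (overflow 20)
  31÷3 = 10 each, +1 to first 1
Round 5: Briarlake=41 Dunmere=32 Ironridge=34 → close Ironridge (overflow 29)
  34÷2 = 17 each, +1 to first 0
Round 6: Briarlake=58 Dunmere=49 → close Briarlake (overflow 43)
  58÷1 = 58 each, +1 to first 0

Closure order: Elkhorn, Cedarfen, Juniper, Hollowpine, Ironridge, Briarlake
Last habitat: Dunmere with 107 animals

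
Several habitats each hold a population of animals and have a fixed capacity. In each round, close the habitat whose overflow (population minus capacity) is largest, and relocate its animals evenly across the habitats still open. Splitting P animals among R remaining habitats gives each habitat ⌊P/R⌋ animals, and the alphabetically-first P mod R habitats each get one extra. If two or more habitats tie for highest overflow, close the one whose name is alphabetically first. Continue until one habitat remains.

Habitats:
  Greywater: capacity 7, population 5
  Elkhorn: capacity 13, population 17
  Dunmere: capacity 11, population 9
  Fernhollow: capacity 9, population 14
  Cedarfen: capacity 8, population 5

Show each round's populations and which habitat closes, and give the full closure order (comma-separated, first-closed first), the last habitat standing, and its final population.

Round 1: Cedarfen=5 Dunmere=9 Elkhorn=17 Fernhollow=14 Greywater=5 → close Fernhollow (overflow 5)
  14÷4 = 3 each, +1 to first 2
Round 2: Cedarfen=9 Dunmere=13 Elkhorn=20 Greywater=8 → close Elkhorn (overflow 7)
  20÷3 = 6 each, +1 to first 2
Round 3: Cedarfen=16 Dunmere=20 Greywater=14 → close Dunmere (overflow 9)
  20÷2 = 10 each, +1 to first 0
Round 4: Cedarfen=26 Greywater=24 → close Cedarfen (overflow 18)
  26÷1 = 26 each, +1 to first 0

Closure order: Fernhollow, Elkhorn, Dunmere, Cedarfen
Last habitat: Greywater with 50 animals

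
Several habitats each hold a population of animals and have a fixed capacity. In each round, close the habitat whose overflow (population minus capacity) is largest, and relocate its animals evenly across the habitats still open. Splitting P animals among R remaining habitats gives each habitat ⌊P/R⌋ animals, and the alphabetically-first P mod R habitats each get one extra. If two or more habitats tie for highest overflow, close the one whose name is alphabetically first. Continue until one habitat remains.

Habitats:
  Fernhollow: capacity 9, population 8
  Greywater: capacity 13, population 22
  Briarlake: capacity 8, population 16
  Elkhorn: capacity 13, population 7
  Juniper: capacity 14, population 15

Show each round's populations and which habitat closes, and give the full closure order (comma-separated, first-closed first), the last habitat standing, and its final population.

Round 1: Briarlake=16 Elkhorn=7 Fernhollow=8 Greywater=22 Juniper=15 → close Greywater (overflow 9)
  22÷4 = 5 each, +1 to first 2
Round 2: Briarlake=22 Elkhorn=13 Fernhollow=13 Juniper=20 → close Briarlake (overflow 14)
  22÷3 = 7 each, +1 to first 1
Round 3: Elkhorn=21 Fernhollow=20 Juniper=27 → close Juniper (overflow 13)
  27÷2 = 13 each, +1 to first 1
Round 4: Elkhorn=35 Fernhollow=33 → close Fernhollow (overflow 24)
  33÷1 = 33 each, +1 to first 0

Closure order: Greywater, Briarlake, Juniper, Fernhollow
Last habitat: Elkhorn with 68 animals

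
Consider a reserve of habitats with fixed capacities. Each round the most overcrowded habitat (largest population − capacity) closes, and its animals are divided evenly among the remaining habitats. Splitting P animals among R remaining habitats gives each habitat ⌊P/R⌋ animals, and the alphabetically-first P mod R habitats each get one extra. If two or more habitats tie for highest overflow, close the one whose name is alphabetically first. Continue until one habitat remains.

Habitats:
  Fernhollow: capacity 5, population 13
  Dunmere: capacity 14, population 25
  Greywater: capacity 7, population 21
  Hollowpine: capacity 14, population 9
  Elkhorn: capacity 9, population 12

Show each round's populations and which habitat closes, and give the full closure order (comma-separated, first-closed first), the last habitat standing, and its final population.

Closure order: Greywater, Dunmere, Fernhollow, Elkhorn
Last habitat: Hollowpine with 80 animals

Round 1: Dunmere=25 Elkhorn=12 Fernhollow=13 Greywater=21 Hollowpine=9 → close Greywater (overflow 14)
  21÷4 = 5 each, +1 to first 1
Round 2: Dunmere=31 Elkhorn=17 Fernhollow=18 Hollowpine=14 → close Dunmere (overflow 17)
  31÷3 = 10 each, +1 to first 1
Round 3: Elkhorn=28 Fernhollow=28 Hollowpine=24 → close Fernhollow (overflow 23)
  28÷2 = 14 each, +1 to first 0
Round 4: Elkhorn=42 Hollowpine=38 → close Elkhorn (overflow 33)
  42÷1 = 42 each, +1 to first 0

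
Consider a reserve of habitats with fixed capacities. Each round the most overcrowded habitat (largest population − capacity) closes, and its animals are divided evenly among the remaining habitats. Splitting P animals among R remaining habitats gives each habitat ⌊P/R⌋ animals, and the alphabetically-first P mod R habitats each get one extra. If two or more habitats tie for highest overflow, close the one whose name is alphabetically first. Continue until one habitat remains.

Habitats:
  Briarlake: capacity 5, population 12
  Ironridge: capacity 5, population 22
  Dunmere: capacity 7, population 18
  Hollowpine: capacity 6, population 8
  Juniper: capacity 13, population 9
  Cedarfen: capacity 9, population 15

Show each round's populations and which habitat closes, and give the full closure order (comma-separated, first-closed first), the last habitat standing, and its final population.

Closure order: Ironridge, Dunmere, Briarlake, Cedarfen, Hollowpine
Last habitat: Juniper with 84 animals

Round 1: Briarlake=12 Cedarfen=15 Dunmere=18 Hollowpine=8 Ironridge=22 Juniper=9 → close Ironridge (overflow 17)
  22÷5 = 4 each, +1 to first 2
Round 2: Briarlake=17 Cedarfen=20 Dunmere=22 Hollowpine=12 Juniper=13 → close Dunmere (overflow 15)
  22÷4 = 5 each, +1 to first 2
Round 3: Briarlake=23 Cedarfen=26 Hollowpine=17 Juniper=18 → close Briarlake (overflow 18)
  23÷3 = 7 each, +1 to first 2
Round 4: Cedarfen=34 Hollowpine=25 Juniper=25 → close Cedarfen (overflow 25)
  34÷2 = 17 each, +1 to first 0
Round 5: Hollowpine=42 Juniper=42 → close Hollowpine (overflow 36)
  42÷1 = 42 each, +1 to first 0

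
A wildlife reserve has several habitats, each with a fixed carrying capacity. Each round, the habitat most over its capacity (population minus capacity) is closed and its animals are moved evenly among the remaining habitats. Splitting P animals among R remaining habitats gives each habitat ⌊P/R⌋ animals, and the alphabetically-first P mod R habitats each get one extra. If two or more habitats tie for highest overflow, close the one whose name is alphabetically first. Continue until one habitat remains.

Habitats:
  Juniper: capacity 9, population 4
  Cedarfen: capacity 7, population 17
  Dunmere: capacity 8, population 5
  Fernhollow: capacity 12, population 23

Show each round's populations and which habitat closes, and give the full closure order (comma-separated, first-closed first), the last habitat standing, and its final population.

Closure order: Fernhollow, Cedarfen, Dunmere
Last habitat: Juniper with 49 animals

Round 1: Cedarfen=17 Dunmere=5 Fernhollow=23 Juniper=4 → close Fernhollow (overflow 11)
  23÷3 = 7 each, +1 to first 2
Round 2: Cedarfen=25 Dunmere=13 Juniper=11 → close Cedarfen (overflow 18)
  25÷2 = 12 each, +1 to first 1
Round 3: Dunmere=26 Juniper=23 → close Dunmere (overflow 18)
  26÷1 = 26 each, +1 to first 0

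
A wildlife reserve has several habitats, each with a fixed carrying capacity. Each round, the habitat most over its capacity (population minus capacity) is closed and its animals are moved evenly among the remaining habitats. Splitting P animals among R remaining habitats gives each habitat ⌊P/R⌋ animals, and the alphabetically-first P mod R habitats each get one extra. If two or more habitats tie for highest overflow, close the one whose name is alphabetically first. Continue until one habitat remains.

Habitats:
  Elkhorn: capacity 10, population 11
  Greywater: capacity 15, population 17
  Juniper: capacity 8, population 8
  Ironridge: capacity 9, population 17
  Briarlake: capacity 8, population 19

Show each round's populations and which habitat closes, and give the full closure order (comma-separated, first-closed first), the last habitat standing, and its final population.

Round 1: Briarlake=19 Elkhorn=11 Greywater=17 Ironridge=17 Juniper=8 → close Briarlake (overflow 11)
  19÷4 = 4 each, +1 to first 3
Round 2: Elkhorn=16 Greywater=22 Ironridge=22 Juniper=12 → close Ironridge (overflow 13)
  22÷3 = 7 each, +1 to first 1
Round 3: Elkhorn=24 Greywater=29 Juniper=19 → close Elkhorn (overflow 14)
  24÷2 = 12 each, +1 to first 0
Round 4: Greywater=41 Juniper=31 → close Greywater (overflow 26)
  41÷1 = 41 each, +1 to first 0

Closure order: Briarlake, Ironridge, Elkhorn, Greywater
Last habitat: Juniper with 72 animals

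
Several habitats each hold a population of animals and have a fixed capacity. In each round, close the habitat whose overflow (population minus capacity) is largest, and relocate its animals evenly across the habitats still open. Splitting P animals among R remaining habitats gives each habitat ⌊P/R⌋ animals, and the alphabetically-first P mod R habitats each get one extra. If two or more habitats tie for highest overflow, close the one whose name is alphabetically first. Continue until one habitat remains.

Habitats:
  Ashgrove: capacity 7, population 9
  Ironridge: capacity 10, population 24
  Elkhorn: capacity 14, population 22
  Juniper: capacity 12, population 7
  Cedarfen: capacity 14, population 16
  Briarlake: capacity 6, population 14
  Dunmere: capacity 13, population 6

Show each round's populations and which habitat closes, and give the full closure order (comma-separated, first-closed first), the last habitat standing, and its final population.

Round 1: Ashgrove=9 Briarlake=14 Cedarfen=16 Dunmere=6 Elkhorn=22 Ironridge=24 Juniper=7 → close Ironridge (overflow 14)
  24÷6 = 4 each, +1 to first 0
Round 2: Ashgrove=13 Briarlake=18 Cedarfen=20 Dunmere=10 Elkhorn=26 Juniper=11 → close Briarlake (overflow 12)
  18÷5 = 3 each, +1 to first 3
Round 3: Ashgrove=17 Cedarfen=24 Dunmere=14 Elkhorn=29 Juniper=14 → close Elkhorn (overflow 15)
  29÷4 = 7 each, +1 to first 1
Round 4: Ashgrove=25 Cedarfen=31 Dunmere=21 Juniper=21 → close Ashgrove (overflow 18)
  25÷3 = 8 each, +1 to first 1
Round 5: Cedarfen=40 Dunmere=29 Juniper=29 → close Cedarfen (overflow 26)
  40÷2 = 20 each, +1 to first 0
Round 6: Dunmere=49 Juniper=49 → close Juniper (overflow 37)
  49÷1 = 49 each, +1 to first 0

Closure order: Ironridge, Briarlake, Elkhorn, Ashgrove, Cedarfen, Juniper
Last habitat: Dunmere with 98 animals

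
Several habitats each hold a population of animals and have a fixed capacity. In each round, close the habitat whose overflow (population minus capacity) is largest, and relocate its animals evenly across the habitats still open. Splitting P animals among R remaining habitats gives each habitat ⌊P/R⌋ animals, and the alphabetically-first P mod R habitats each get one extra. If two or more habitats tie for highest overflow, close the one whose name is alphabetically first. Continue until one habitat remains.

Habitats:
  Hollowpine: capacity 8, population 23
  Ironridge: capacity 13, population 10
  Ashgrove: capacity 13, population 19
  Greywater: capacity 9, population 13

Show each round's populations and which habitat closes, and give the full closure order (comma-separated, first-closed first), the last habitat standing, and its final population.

Closure order: Hollowpine, Ashgrove, Greywater
Last habitat: Ironridge with 65 animals

Round 1: Ashgrove=19 Greywater=13 Hollowpine=23 Ironridge=10 → close Hollowpine (overflow 15)
  23÷3 = 7 each, +1 to first 2
Round 2: Ashgrove=27 Greywater=21 Ironridge=17 → close Ashgrove (overflow 14)
  27÷2 = 13 each, +1 to first 1
Round 3: Greywater=35 Ironridge=30 → close Greywater (overflow 26)
  35÷1 = 35 each, +1 to first 0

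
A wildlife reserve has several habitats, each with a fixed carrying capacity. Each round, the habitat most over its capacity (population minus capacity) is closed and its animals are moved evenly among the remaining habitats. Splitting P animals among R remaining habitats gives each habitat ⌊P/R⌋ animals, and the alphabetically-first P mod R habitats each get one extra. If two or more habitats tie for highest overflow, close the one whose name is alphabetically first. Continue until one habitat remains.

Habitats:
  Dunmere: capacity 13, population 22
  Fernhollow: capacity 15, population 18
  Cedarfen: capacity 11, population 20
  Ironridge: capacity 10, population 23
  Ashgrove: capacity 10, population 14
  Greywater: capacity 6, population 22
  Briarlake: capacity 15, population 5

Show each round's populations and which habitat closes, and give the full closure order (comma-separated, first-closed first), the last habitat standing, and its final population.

Round 1: Ashgrove=14 Briarlake=5 Cedarfen=20 Dunmere=22 Fernhollow=18 Greywater=22 Ironridge=23 → close Greywater (overflow 16)
  22÷6 = 3 each, +1 to first 4
Round 2: Ashgrove=18 Briarlake=9 Cedarfen=24 Dunmere=26 Fernhollow=21 Ironridge=26 → close Ironridge (overflow 16)
  26÷5 = 5 each, +1 to first 1
Round 3: Ashgrove=24 Briarlake=14 Cedarfen=29 Dunmere=31 Fernhollow=26 → close Cedarfen (overflow 18)
  29÷4 = 7 each, +1 to first 1
Round 4: Ashgrove=32 Briarlake=21 Dunmere=38 Fernhollow=33 → close Dunmere (overflow 25)
  38÷3 = 12 each, +1 to first 2
Round 5: Ashgrove=45 Briarlake=34 Fernhollow=45 → close Ashgrove (overflow 35)
  45÷2 = 22 each, +1 to first 1
Round 6: Briarlake=57 Fernhollow=67 → close Fernhollow (overflow 52)
  67÷1 = 67 each, +1 to first 0

Closure order: Greywater, Ironridge, Cedarfen, Dunmere, Ashgrove, Fernhollow
Last habitat: Briarlake with 124 animals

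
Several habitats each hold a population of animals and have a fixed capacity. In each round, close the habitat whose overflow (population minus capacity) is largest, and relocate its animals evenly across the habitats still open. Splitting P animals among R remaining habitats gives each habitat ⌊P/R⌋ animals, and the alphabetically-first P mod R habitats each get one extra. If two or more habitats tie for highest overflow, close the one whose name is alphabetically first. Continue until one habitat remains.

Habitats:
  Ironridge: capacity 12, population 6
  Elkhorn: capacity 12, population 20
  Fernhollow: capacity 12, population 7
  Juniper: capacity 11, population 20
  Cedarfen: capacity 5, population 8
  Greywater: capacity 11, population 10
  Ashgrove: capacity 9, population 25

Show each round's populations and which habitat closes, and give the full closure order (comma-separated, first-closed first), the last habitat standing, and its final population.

Closure order: Ashgrove, Juniper, Elkhorn, Cedarfen, Greywater, Fernhollow
Last habitat: Ironridge with 96 animals

Round 1: Ashgrove=25 Cedarfen=8 Elkhorn=20 Fernhollow=7 Greywater=10 Ironridge=6 Juniper=20 → close Ashgrove (overflow 16)
  25÷6 = 4 each, +1 to first 1
Round 2: Cedarfen=13 Elkhorn=24 Fernhollow=11 Greywater=14 Ironridge=10 Juniper=24 → close Juniper (overflow 13)
  24÷5 = 4 each, +1 to first 4
Round 3: Cedarfen=18 Elkhorn=29 Fernhollow=16 Greywater=19 Ironridge=14 → close Elkhorn (overflow 17)
  29÷4 = 7 each, +1 to first 1
Round 4: Cedarfen=26 Fernhollow=23 Greywater=26 Ironridge=21 → close Cedarfen (overflow 21)
  26÷3 = 8 each, +1 to first 2
Round 5: Fernhollow=32 Greywater=35 Ironridge=29 → close Greywater (overflow 24)
  35÷2 = 17 each, +1 to first 1
Round 6: Fernhollow=50 Ironridge=46 → close Fernhollow (overflow 38)
  50÷1 = 50 each, +1 to first 0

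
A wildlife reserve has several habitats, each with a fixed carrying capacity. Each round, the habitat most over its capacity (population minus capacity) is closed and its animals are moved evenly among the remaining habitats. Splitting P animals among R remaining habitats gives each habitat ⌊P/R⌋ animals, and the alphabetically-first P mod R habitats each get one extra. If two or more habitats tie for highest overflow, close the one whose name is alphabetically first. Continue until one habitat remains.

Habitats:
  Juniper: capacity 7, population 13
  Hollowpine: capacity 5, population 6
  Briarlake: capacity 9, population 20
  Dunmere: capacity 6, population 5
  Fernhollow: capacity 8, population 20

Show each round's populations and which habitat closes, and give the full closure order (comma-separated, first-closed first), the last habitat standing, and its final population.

Closure order: Fernhollow, Briarlake, Juniper, Hollowpine
Last habitat: Dunmere with 64 animals

Round 1: Briarlake=20 Dunmere=5 Fernhollow=20 Hollowpine=6 Juniper=13 → close Fernhollow (overflow 12)
  20÷4 = 5 each, +1 to first 0
Round 2: Briarlake=25 Dunmere=10 Hollowpine=11 Juniper=18 → close Briarlake (overflow 16)
  25÷3 = 8 each, +1 to first 1
Round 3: Dunmere=19 Hollowpine=19 Juniper=26 → close Juniper (overflow 19)
  26÷2 = 13 each, +1 to first 0
Round 4: Dunmere=32 Hollowpine=32 → close Hollowpine (overflow 27)
  32÷1 = 32 each, +1 to first 0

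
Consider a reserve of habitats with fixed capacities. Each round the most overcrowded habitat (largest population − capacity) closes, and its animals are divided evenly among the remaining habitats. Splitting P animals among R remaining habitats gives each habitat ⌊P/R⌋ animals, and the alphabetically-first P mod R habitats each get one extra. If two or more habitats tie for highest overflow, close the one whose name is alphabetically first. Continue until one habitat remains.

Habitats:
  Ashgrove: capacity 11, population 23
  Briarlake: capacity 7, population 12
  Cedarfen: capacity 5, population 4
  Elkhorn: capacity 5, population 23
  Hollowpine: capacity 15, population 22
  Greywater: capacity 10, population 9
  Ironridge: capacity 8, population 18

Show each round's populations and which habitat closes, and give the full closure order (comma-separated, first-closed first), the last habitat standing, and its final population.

Round 1: Ashgrove=23 Briarlake=12 Cedarfen=4 Elkhorn=23 Greywater=9 Hollowpine=22 Ironridge=18 → close Elkhorn (overflow 18)
  23÷6 = 3 each, +1 to first 5
Round 2: Ashgrove=27 Briarlake=16 Cedarfen=8 Greywater=13 Hollowpine=26 Ironridge=21 → close Ashgrove (overflow 16)
  27÷5 = 5 each, +1 to first 2
Round 3: Briarlake=22 Cedarfen=14 Greywater=18 Hollowpine=31 Ironridge=26 → close Ironridge (overflow 18)
  26÷4 = 6 each, +1 to first 2
Round 4: Briarlake=29 Cedarfen=21 Greywater=24 Hollowpine=37 → close Briarlake (overflow 22)
  29÷3 = 9 each, +1 to first 2
Round 5: Cedarfen=31 Greywater=34 Hollowpine=46 → close Hollowpine (overflow 31)
  46÷2 = 23 each, +1 to first 0
Round 6: Cedarfen=54 Greywater=57 → close Cedarfen (overflow 49)
  54÷1 = 54 each, +1 to first 0

Closure order: Elkhorn, Ashgrove, Ironridge, Briarlake, Hollowpine, Cedarfen
Last habitat: Greywater with 111 animals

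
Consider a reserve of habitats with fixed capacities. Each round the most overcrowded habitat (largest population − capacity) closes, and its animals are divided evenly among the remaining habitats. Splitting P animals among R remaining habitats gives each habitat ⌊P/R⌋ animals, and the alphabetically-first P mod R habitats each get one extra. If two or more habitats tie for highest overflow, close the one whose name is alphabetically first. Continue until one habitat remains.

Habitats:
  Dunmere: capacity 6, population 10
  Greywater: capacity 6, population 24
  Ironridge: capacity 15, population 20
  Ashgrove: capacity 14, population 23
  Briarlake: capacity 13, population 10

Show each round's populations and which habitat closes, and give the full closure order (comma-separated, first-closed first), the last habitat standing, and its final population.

Closure order: Greywater, Ashgrove, Dunmere, Ironridge
Last habitat: Briarlake with 87 animals

Round 1: Ashgrove=23 Briarlake=10 Dunmere=10 Greywater=24 Ironridge=20 → close Greywater (overflow 18)
  24÷4 = 6 each, +1 to first 0
Round 2: Ashgrove=29 Briarlake=16 Dunmere=16 Ironridge=26 → close Ashgrove (overflow 15)
  29÷3 = 9 each, +1 to first 2
Round 3: Briarlake=26 Dunmere=26 Ironridge=35 → close Dunmere (overflow 20)
  26÷2 = 13 each, +1 to first 0
Round 4: Briarlake=39 Ironridge=48 → close Ironridge (overflow 33)
  48÷1 = 48 each, +1 to first 0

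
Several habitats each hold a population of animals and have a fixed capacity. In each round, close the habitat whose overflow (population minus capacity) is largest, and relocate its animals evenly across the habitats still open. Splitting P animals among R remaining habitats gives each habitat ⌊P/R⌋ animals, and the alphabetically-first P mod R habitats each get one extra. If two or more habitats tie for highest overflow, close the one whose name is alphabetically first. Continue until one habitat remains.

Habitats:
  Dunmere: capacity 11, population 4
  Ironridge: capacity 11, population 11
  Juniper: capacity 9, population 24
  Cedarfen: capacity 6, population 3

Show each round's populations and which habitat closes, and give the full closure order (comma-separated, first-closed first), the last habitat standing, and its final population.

Closure order: Juniper, Ironridge, Cedarfen
Last habitat: Dunmere with 42 animals

Round 1: Cedarfen=3 Dunmere=4 Ironridge=11 Juniper=24 → close Juniper (overflow 15)
  24÷3 = 8 each, +1 to first 0
Round 2: Cedarfen=11 Dunmere=12 Ironridge=19 → close Ironridge (overflow 8)
  19÷2 = 9 each, +1 to first 1
Round 3: Cedarfen=21 Dunmere=21 → close Cedarfen (overflow 15)
  21÷1 = 21 each, +1 to first 0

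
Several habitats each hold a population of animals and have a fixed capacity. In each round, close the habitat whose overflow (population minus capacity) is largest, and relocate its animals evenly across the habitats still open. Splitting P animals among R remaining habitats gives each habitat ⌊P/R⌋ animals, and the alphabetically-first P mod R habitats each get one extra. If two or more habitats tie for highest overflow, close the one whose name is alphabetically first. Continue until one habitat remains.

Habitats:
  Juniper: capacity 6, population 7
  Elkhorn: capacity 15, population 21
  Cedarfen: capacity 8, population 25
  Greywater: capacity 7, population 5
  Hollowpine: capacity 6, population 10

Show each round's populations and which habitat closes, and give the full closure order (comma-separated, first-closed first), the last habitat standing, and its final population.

Closure order: Cedarfen, Elkhorn, Hollowpine, Juniper
Last habitat: Greywater with 68 animals

Round 1: Cedarfen=25 Elkhorn=21 Greywater=5 Hollowpine=10 Juniper=7 → close Cedarfen (overflow 17)
  25÷4 = 6 each, +1 to first 1
Round 2: Elkhorn=28 Greywater=11 Hollowpine=16 Juniper=13 → close Elkhorn (overflow 13)
  28÷3 = 9 each, +1 to first 1
Round 3: Greywater=21 Hollowpine=25 Juniper=22 → close Hollowpine (overflow 19)
  25÷2 = 12 each, +1 to first 1
Round 4: Greywater=34 Juniper=34 → close Juniper (overflow 28)
  34÷1 = 34 each, +1 to first 0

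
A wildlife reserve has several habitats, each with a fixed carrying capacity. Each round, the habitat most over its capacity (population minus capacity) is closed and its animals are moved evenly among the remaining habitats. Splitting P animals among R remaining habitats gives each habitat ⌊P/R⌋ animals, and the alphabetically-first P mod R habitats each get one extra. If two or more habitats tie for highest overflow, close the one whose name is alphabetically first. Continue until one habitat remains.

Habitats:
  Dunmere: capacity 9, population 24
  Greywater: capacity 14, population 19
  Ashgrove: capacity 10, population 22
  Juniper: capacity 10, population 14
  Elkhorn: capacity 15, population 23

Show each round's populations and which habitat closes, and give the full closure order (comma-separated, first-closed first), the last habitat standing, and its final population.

Round 1: Ashgrove=22 Dunmere=24 Elkhorn=23 Greywater=19 Juniper=14 → close Dunmere (overflow 15)
  24÷4 = 6 each, +1 to first 0
Round 2: Ashgrove=28 Elkhorn=29 Greywater=25 Juniper=20 → close Ashgrove (overflow 18)
  28÷3 = 9 each, +1 to first 1
Round 3: Elkhorn=39 Greywater=34 Juniper=29 → close Elkhorn (overflow 24)
  39÷2 = 19 each, +1 to first 1
Round 4: Greywater=54 Juniper=48 → close Greywater (overflow 40)
  54÷1 = 54 each, +1 to first 0

Closure order: Dunmere, Ashgrove, Elkhorn, Greywater
Last habitat: Juniper with 102 animals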